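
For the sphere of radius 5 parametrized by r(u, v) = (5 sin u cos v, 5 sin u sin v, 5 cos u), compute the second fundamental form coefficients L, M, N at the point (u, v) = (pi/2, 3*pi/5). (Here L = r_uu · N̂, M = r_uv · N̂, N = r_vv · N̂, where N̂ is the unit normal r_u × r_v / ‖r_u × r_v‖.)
L = -5;  M = 0;  N = -5

Compute the unit normal N̂(u, v) = (sin(u)^2*cos(v)/Abs(sin(u)), sin(u)^2*sin(v)/Abs(sin(u)), sin(2*u)/(2*Abs(sin(u)))), and the second partials r_uu, r_uv, r_vv. Take dot products:
  L(u, v) = r_uu · N̂ = -5*sin(u)/Abs(sin(u)),
  M(u, v) = r_uv · N̂ = 0,
  N(u, v) = r_vv · N̂ = -5*sin(u)^3/Abs(sin(u)).
Evaluating at (u, v) = (pi/2, 3*pi/5):
  L = -5, M = 0, N = -5.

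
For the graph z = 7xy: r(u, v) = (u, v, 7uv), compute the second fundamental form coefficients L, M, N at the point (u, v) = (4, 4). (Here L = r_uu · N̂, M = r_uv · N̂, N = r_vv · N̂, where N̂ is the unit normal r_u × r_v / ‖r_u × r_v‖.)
L = 0;  M = 7*sqrt(1569)/1569;  N = 0

Compute the unit normal N̂(u, v) = (-7*v/sqrt(49*u^2 + 49*v^2 + 1), -7*u/sqrt(49*u^2 + 49*v^2 + 1), 1/sqrt(49*u^2 + 49*v^2 + 1)), and the second partials r_uu, r_uv, r_vv. Take dot products:
  L(u, v) = r_uu · N̂ = 0,
  M(u, v) = r_uv · N̂ = 7/sqrt(49*u^2 + 49*v^2 + 1),
  N(u, v) = r_vv · N̂ = 0.
Evaluating at (u, v) = (4, 4):
  L = 0, M = 7*sqrt(1569)/1569, N = 0.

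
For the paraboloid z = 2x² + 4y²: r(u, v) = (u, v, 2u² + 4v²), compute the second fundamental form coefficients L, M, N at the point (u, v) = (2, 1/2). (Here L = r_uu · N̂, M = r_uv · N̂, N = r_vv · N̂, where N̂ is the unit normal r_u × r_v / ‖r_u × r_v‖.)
L = 4/9;  M = 0;  N = 8/9

Compute the unit normal N̂(u, v) = (-4*u/sqrt(16*u^2 + 64*v^2 + 1), -8*v/sqrt(16*u^2 + 64*v^2 + 1), 1/sqrt(16*u^2 + 64*v^2 + 1)), and the second partials r_uu, r_uv, r_vv. Take dot products:
  L(u, v) = r_uu · N̂ = 4/sqrt(16*u^2 + 64*v^2 + 1),
  M(u, v) = r_uv · N̂ = 0,
  N(u, v) = r_vv · N̂ = 8/sqrt(16*u^2 + 64*v^2 + 1).
Evaluating at (u, v) = (2, 1/2):
  L = 4/9, M = 0, N = 8/9.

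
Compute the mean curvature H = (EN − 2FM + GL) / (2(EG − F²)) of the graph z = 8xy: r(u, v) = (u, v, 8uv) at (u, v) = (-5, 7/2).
H = 1792*sqrt(265)/379215

With E = 64*v^2 + 1, F = 64*u*v, G = 64*u^2 + 1, L = 0, M = 8/sqrt(64*u^2 + 64*v^2 + 1), N = 0, assemble
  H = (EN − 2FM + GL) / (2(EG − F²)) = -512*u*v/(64*u^2 + 64*v^2 + 1)^(3/2).
At (u, v) = (-5, 7/2): H = 1792*sqrt(265)/379215.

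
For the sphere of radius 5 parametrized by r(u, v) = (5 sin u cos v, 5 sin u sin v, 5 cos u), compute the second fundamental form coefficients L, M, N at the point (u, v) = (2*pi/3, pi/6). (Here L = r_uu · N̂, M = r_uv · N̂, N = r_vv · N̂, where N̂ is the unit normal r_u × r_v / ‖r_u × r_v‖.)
L = -5;  M = 0;  N = -15/4

Compute the unit normal N̂(u, v) = (sin(u)^2*cos(v)/Abs(sin(u)), sin(u)^2*sin(v)/Abs(sin(u)), sin(2*u)/(2*Abs(sin(u)))), and the second partials r_uu, r_uv, r_vv. Take dot products:
  L(u, v) = r_uu · N̂ = -5*sin(u)/Abs(sin(u)),
  M(u, v) = r_uv · N̂ = 0,
  N(u, v) = r_vv · N̂ = -5*sin(u)^3/Abs(sin(u)).
Evaluating at (u, v) = (2*pi/3, pi/6):
  L = -5, M = 0, N = -15/4.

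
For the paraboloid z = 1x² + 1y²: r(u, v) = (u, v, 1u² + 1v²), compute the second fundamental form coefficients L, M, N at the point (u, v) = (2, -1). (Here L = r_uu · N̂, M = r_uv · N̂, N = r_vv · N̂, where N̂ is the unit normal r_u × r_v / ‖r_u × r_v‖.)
L = 2*sqrt(21)/21;  M = 0;  N = 2*sqrt(21)/21

Compute the unit normal N̂(u, v) = (-2*u/sqrt(4*u^2 + 4*v^2 + 1), -2*v/sqrt(4*u^2 + 4*v^2 + 1), 1/sqrt(4*u^2 + 4*v^2 + 1)), and the second partials r_uu, r_uv, r_vv. Take dot products:
  L(u, v) = r_uu · N̂ = 2/sqrt(4*u^2 + 4*v^2 + 1),
  M(u, v) = r_uv · N̂ = 0,
  N(u, v) = r_vv · N̂ = 2/sqrt(4*u^2 + 4*v^2 + 1).
Evaluating at (u, v) = (2, -1):
  L = 2*sqrt(21)/21, M = 0, N = 2*sqrt(21)/21.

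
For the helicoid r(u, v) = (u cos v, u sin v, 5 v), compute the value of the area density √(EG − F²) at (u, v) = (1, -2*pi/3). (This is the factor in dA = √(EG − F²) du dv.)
√(EG − F²)|_{(1, -2*pi/3)} = sqrt(26)

E = 1, F = 0, G = u^2 + 25, so EG − F² = u^2 + 25. Taking the positive square root: √(EG − F²) = sqrt(u^2 + 25). At (u, v) = (1, -2*pi/3): sqrt(26).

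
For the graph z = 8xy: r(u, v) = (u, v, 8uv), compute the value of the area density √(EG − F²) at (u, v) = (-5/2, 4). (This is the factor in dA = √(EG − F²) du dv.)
√(EG − F²)|_{(-5/2, 4)} = 5*sqrt(57)

E = 64*v^2 + 1, F = 64*u*v, G = 64*u^2 + 1, so EG − F² = 64*u^2 + 64*v^2 + 1. Taking the positive square root: √(EG − F²) = sqrt(64*u^2 + 64*v^2 + 1). At (u, v) = (-5/2, 4): 5*sqrt(57).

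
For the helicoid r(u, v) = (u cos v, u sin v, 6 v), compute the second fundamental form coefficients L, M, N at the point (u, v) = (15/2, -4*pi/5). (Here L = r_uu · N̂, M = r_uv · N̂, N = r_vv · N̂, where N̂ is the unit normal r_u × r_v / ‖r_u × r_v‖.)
L = 0;  M = -4*sqrt(41)/41;  N = 0

Compute the unit normal N̂(u, v) = (6*sin(v)/sqrt(u^2 + 36), -6*cos(v)/sqrt(u^2 + 36), u/sqrt(u^2 + 36)), and the second partials r_uu, r_uv, r_vv. Take dot products:
  L(u, v) = r_uu · N̂ = 0,
  M(u, v) = r_uv · N̂ = -6/sqrt(u^2 + 36),
  N(u, v) = r_vv · N̂ = 0.
Evaluating at (u, v) = (15/2, -4*pi/5):
  L = 0, M = -4*sqrt(41)/41, N = 0.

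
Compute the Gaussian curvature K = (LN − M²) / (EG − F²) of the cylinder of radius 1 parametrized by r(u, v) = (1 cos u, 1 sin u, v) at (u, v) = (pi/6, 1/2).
K = 0

Coefficients of the first fundamental form: E = 1, F = 0, G = 1.
Coefficients of the second fundamental form: L = -1, M = 0, N = 0.
Assemble K = (LN − M²)/(EG − F²) = 0. At (u, v) = (pi/6, 1/2): K = 0.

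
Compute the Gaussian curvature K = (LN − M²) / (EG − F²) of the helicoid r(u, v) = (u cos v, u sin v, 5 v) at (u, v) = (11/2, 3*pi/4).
K = -400/48841

Coefficients of the first fundamental form: E = 1, F = 0, G = u^2 + 25.
Coefficients of the second fundamental form: L = 0, M = -5/sqrt(u^2 + 25), N = 0.
Assemble K = (LN − M²)/(EG − F²) = -25/(u^2 + 25)^2. At (u, v) = (11/2, 3*pi/4): K = -400/48841.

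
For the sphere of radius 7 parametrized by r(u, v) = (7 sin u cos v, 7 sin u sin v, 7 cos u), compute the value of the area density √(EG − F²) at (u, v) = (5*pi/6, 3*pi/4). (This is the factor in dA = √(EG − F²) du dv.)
√(EG − F²)|_{(5*pi/6, 3*pi/4)} = 49/2

E = 49, F = 0, G = 49*sin(u)^2, so EG − F² = 2401*sin(u)^2. Taking the positive square root: √(EG − F²) = 49*Abs(sin(u)). At (u, v) = (5*pi/6, 3*pi/4): 49/2.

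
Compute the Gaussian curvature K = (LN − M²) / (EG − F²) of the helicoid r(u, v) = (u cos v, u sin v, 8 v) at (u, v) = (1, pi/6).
K = -64/4225

Coefficients of the first fundamental form: E = 1, F = 0, G = u^2 + 64.
Coefficients of the second fundamental form: L = 0, M = -8/sqrt(u^2 + 64), N = 0.
Assemble K = (LN − M²)/(EG − F²) = -64/(u^2 + 64)^2. At (u, v) = (1, pi/6): K = -64/4225.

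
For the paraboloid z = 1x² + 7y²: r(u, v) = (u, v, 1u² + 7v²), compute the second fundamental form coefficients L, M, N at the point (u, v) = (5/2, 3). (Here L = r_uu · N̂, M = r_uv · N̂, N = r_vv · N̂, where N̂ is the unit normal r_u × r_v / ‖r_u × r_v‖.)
L = sqrt(1790)/895;  M = 0;  N = 7*sqrt(1790)/895

Compute the unit normal N̂(u, v) = (-2*u/sqrt(4*u^2 + 196*v^2 + 1), -14*v/sqrt(4*u^2 + 196*v^2 + 1), 1/sqrt(4*u^2 + 196*v^2 + 1)), and the second partials r_uu, r_uv, r_vv. Take dot products:
  L(u, v) = r_uu · N̂ = 2/sqrt(4*u^2 + 196*v^2 + 1),
  M(u, v) = r_uv · N̂ = 0,
  N(u, v) = r_vv · N̂ = 14/sqrt(4*u^2 + 196*v^2 + 1).
Evaluating at (u, v) = (5/2, 3):
  L = sqrt(1790)/895, M = 0, N = 7*sqrt(1790)/895.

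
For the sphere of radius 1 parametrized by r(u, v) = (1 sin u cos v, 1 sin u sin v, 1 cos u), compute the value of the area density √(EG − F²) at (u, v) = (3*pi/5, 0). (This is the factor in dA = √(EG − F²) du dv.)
√(EG − F²)|_{(3*pi/5, 0)} = sqrt(2*sqrt(5) + 10)/4

E = 1, F = 0, G = sin(u)^2, so EG − F² = sin(u)^2. Taking the positive square root: √(EG − F²) = Abs(sin(u)). At (u, v) = (3*pi/5, 0): sqrt(2*sqrt(5) + 10)/4.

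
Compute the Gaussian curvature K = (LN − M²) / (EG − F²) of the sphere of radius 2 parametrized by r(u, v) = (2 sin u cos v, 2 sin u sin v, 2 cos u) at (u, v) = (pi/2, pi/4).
K = 1/4

Coefficients of the first fundamental form: E = 4, F = 0, G = 4*sin(u)^2.
Coefficients of the second fundamental form: L = -2*sin(u)/Abs(sin(u)), M = 0, N = -2*sin(u)^3/Abs(sin(u)).
Assemble K = (LN − M²)/(EG − F²) = 1/4. At (u, v) = (pi/2, pi/4): K = 1/4.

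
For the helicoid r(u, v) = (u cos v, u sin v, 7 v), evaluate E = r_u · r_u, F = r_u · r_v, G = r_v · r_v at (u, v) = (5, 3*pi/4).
E = 1;  F = 0;  G = 74

Partials: r_u = (cos(v), sin(v), 0), r_v = (-u*sin(v), u*cos(v), 7). As functions of (u, v):
  E = r_u · r_u = 1,
  F = r_u · r_v = 0,
  G = r_v · r_v = u^2 + 49.
Evaluating at (u, v) = (5, 3*pi/4): E = 1, F = 0, G = 74.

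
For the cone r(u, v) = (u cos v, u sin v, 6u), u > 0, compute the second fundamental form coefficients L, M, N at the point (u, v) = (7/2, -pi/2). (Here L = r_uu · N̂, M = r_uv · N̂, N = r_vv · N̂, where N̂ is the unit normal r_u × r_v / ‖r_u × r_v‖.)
L = 0;  M = 0;  N = 21*sqrt(37)/37

Compute the unit normal N̂(u, v) = (-6*sqrt(37)*u*cos(v)/(37*Abs(u)), -6*sqrt(37)*u*sin(v)/(37*Abs(u)), sqrt(37)*u/(37*Abs(u))), and the second partials r_uu, r_uv, r_vv. Take dot products:
  L(u, v) = r_uu · N̂ = 0,
  M(u, v) = r_uv · N̂ = 0,
  N(u, v) = r_vv · N̂ = 6*sqrt(37)*u^2/(37*Abs(u)).
Evaluating at (u, v) = (7/2, -pi/2):
  L = 0, M = 0, N = 21*sqrt(37)/37.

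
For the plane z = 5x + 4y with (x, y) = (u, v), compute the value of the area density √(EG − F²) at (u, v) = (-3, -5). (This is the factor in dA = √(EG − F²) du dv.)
√(EG − F²)|_{(-3, -5)} = sqrt(42)

E = 26, F = 20, G = 17, so EG − F² = 42. Taking the positive square root: √(EG − F²) = sqrt(42). At (u, v) = (-3, -5): sqrt(42).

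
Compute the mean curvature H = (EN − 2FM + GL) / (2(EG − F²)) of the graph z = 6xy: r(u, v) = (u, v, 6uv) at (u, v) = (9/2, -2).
H = 486*sqrt(874)/190969

With E = 36*v^2 + 1, F = 36*u*v, G = 36*u^2 + 1, L = 0, M = 6/sqrt(36*u^2 + 36*v^2 + 1), N = 0, assemble
  H = (EN − 2FM + GL) / (2(EG − F²)) = -216*u*v/(36*u^2 + 36*v^2 + 1)^(3/2).
At (u, v) = (9/2, -2): H = 486*sqrt(874)/190969.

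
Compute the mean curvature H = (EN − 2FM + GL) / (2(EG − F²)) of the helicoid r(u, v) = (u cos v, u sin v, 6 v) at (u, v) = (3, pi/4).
H = 0

With E = 1, F = 0, G = u^2 + 36, L = 0, M = -6/sqrt(u^2 + 36), N = 0, assemble
  H = (EN − 2FM + GL) / (2(EG − F²)) = 0.
At (u, v) = (3, pi/4): H = 0.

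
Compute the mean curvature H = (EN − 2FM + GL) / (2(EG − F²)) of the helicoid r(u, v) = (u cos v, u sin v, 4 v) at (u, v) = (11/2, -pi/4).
H = 0

With E = 1, F = 0, G = u^2 + 16, L = 0, M = -4/sqrt(u^2 + 16), N = 0, assemble
  H = (EN − 2FM + GL) / (2(EG − F²)) = 0.
At (u, v) = (11/2, -pi/4): H = 0.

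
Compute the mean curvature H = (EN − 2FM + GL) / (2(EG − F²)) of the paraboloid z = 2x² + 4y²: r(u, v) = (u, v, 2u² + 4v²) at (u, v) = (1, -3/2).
H = 358*sqrt(161)/25921

With E = 16*u^2 + 1, F = 32*u*v, G = 64*v^2 + 1, L = 4/sqrt(16*u^2 + 64*v^2 + 1), M = 0, N = 8/sqrt(16*u^2 + 64*v^2 + 1), assemble
  H = (EN − 2FM + GL) / (2(EG − F²)) = 2*(32*u^2 + 64*v^2 + 3)/(16*u^2 + 64*v^2 + 1)^(3/2).
At (u, v) = (1, -3/2): H = 358*sqrt(161)/25921.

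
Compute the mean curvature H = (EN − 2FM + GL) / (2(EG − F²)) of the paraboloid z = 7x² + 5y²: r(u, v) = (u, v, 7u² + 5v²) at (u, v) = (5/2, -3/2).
H = 7712*sqrt(1451)/2105401

With E = 196*u^2 + 1, F = 140*u*v, G = 100*v^2 + 1, L = 14/sqrt(196*u^2 + 100*v^2 + 1), M = 0, N = 10/sqrt(196*u^2 + 100*v^2 + 1), assemble
  H = (EN − 2FM + GL) / (2(EG − F²)) = 4*(245*u^2 + 175*v^2 + 3)/(196*u^2 + 100*v^2 + 1)^(3/2).
At (u, v) = (5/2, -3/2): H = 7712*sqrt(1451)/2105401.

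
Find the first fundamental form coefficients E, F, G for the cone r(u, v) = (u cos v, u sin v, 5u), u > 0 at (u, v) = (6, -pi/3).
E = 26;  F = 0;  G = 36

Partials: r_u = (cos(v), sin(v), 5), r_v = (-u*sin(v), u*cos(v), 0). As functions of (u, v):
  E = r_u · r_u = 26,
  F = r_u · r_v = 0,
  G = r_v · r_v = u^2.
Evaluating at (u, v) = (6, -pi/3): E = 26, F = 0, G = 36.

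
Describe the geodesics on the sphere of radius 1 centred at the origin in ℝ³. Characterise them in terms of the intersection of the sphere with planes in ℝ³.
Geodesics on the sphere of radius 1 are great circles — circles of radius 1 obtained as the intersection of the sphere with planes through the origin (the centre of the sphere).

A curve α(t) of nonzero constant speed on the sphere of radius 1 is a geodesic iff its acceleration α̈ is everywhere normal to the surface, i.e. parallel to the radial vector α(t). Then d/dt(α × α̇) = α̇ × α̇ + α × α̈ = 0, so α × α̇ is a constant vector n ≠ 0 and α(t) · n = 0 for all t: α lies in the plane through the origin with normal n. The intersection of that plane with the sphere is a circle of radius 1 (a great circle). Conversely, a great circle traversed at constant speed has centripetal acceleration pointing at the origin, hence normal to the sphere, so every great circle is a geodesic.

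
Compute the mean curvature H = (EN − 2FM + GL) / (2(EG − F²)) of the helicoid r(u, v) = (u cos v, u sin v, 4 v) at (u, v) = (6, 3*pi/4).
H = 0

With E = 1, F = 0, G = u^2 + 16, L = 0, M = -4/sqrt(u^2 + 16), N = 0, assemble
  H = (EN − 2FM + GL) / (2(EG − F²)) = 0.
At (u, v) = (6, 3*pi/4): H = 0.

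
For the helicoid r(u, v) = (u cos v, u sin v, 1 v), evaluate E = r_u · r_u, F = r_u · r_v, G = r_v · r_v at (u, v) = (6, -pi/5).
E = 1;  F = 0;  G = 37

Partials: r_u = (cos(v), sin(v), 0), r_v = (-u*sin(v), u*cos(v), 1). As functions of (u, v):
  E = r_u · r_u = 1,
  F = r_u · r_v = 0,
  G = r_v · r_v = u^2 + 1.
Evaluating at (u, v) = (6, -pi/5): E = 1, F = 0, G = 37.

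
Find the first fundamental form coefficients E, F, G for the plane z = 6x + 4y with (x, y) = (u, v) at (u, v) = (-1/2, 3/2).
E = 37;  F = 24;  G = 17

Partials: r_u = (1, 0, 6), r_v = (0, 1, 4). As functions of (u, v):
  E = r_u · r_u = 37,
  F = r_u · r_v = 24,
  G = r_v · r_v = 17.
Evaluating at (u, v) = (-1/2, 3/2): E = 37, F = 24, G = 17.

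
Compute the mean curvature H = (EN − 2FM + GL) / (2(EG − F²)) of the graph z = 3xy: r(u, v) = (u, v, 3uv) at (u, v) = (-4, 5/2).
H = 432*sqrt(805)/129605

With E = 9*v^2 + 1, F = 9*u*v, G = 9*u^2 + 1, L = 0, M = 3/sqrt(9*u^2 + 9*v^2 + 1), N = 0, assemble
  H = (EN − 2FM + GL) / (2(EG − F²)) = -27*u*v/(9*u^2 + 9*v^2 + 1)^(3/2).
At (u, v) = (-4, 5/2): H = 432*sqrt(805)/129605.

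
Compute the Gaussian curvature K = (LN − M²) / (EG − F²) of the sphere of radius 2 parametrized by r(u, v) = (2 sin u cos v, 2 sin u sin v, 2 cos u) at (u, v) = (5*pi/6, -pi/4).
K = 1/4

Coefficients of the first fundamental form: E = 4, F = 0, G = 4*sin(u)^2.
Coefficients of the second fundamental form: L = -2*sin(u)/Abs(sin(u)), M = 0, N = -2*sin(u)^3/Abs(sin(u)).
Assemble K = (LN − M²)/(EG − F²) = 1/4. At (u, v) = (5*pi/6, -pi/4): K = 1/4.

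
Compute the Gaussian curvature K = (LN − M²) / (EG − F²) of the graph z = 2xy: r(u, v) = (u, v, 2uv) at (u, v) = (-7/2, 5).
K = -1/5625

Coefficients of the first fundamental form: E = 4*v^2 + 1, F = 4*u*v, G = 4*u^2 + 1.
Coefficients of the second fundamental form: L = 0, M = 2/sqrt(4*u^2 + 4*v^2 + 1), N = 0.
Assemble K = (LN − M²)/(EG − F²) = -4/(16*u^4 + 32*u^2*v^2 + 8*u^2 + 16*v^4 + 8*v^2 + 1). At (u, v) = (-7/2, 5): K = -1/5625.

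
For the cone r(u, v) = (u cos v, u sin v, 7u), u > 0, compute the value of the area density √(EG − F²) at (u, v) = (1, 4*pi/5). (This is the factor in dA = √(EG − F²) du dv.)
√(EG − F²)|_{(1, 4*pi/5)} = 5*sqrt(2)

E = 50, F = 0, G = u^2, so EG − F² = 50*u^2. Taking the positive square root: √(EG − F²) = 5*sqrt(2)*Abs(u). At (u, v) = (1, 4*pi/5): 5*sqrt(2).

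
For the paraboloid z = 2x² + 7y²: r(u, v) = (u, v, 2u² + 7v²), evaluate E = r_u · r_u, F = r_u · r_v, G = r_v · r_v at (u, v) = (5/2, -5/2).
E = 101;  F = -350;  G = 1226

Partials: r_u = (1, 0, 4*u), r_v = (0, 1, 14*v). As functions of (u, v):
  E = r_u · r_u = 16*u^2 + 1,
  F = r_u · r_v = 56*u*v,
  G = r_v · r_v = 196*v^2 + 1.
Evaluating at (u, v) = (5/2, -5/2): E = 101, F = -350, G = 1226.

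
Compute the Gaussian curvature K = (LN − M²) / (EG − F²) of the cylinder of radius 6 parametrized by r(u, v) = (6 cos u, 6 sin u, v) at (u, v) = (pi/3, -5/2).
K = 0

Coefficients of the first fundamental form: E = 36, F = 0, G = 1.
Coefficients of the second fundamental form: L = -6, M = 0, N = 0.
Assemble K = (LN − M²)/(EG − F²) = 0. At (u, v) = (pi/3, -5/2): K = 0.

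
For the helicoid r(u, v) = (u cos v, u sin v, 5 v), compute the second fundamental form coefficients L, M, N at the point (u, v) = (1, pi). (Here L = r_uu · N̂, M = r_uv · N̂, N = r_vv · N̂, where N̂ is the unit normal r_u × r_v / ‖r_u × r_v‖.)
L = 0;  M = -5*sqrt(26)/26;  N = 0

Compute the unit normal N̂(u, v) = (5*sin(v)/sqrt(u^2 + 25), -5*cos(v)/sqrt(u^2 + 25), u/sqrt(u^2 + 25)), and the second partials r_uu, r_uv, r_vv. Take dot products:
  L(u, v) = r_uu · N̂ = 0,
  M(u, v) = r_uv · N̂ = -5/sqrt(u^2 + 25),
  N(u, v) = r_vv · N̂ = 0.
Evaluating at (u, v) = (1, pi):
  L = 0, M = -5*sqrt(26)/26, N = 0.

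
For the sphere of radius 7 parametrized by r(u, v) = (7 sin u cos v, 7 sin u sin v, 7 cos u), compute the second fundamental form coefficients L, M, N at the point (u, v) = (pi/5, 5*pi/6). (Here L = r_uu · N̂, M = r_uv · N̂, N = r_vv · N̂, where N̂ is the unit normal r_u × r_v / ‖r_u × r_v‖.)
L = -7;  M = 0;  N = -35/8 + 7*sqrt(5)/8

Compute the unit normal N̂(u, v) = (sin(u)^2*cos(v)/Abs(sin(u)), sin(u)^2*sin(v)/Abs(sin(u)), sin(2*u)/(2*Abs(sin(u)))), and the second partials r_uu, r_uv, r_vv. Take dot products:
  L(u, v) = r_uu · N̂ = -7*sin(u)/Abs(sin(u)),
  M(u, v) = r_uv · N̂ = 0,
  N(u, v) = r_vv · N̂ = -7*sin(u)^3/Abs(sin(u)).
Evaluating at (u, v) = (pi/5, 5*pi/6):
  L = -7, M = 0, N = -35/8 + 7*sqrt(5)/8.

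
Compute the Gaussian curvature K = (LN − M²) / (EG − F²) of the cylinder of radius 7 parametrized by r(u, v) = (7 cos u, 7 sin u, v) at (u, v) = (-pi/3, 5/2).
K = 0

Coefficients of the first fundamental form: E = 49, F = 0, G = 1.
Coefficients of the second fundamental form: L = -7, M = 0, N = 0.
Assemble K = (LN − M²)/(EG − F²) = 0. At (u, v) = (-pi/3, 5/2): K = 0.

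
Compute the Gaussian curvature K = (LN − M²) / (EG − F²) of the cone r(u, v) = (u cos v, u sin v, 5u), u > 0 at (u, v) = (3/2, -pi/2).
K = 0

Coefficients of the first fundamental form: E = 26, F = 0, G = u^2.
Coefficients of the second fundamental form: L = 0, M = 0, N = 5*sqrt(26)*u^2/(26*Abs(u)).
Assemble K = (LN − M²)/(EG − F²) = 0. At (u, v) = (3/2, -pi/2): K = 0.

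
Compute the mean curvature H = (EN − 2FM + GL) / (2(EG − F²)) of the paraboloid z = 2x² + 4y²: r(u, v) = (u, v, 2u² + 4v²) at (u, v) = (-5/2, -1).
H = 178*sqrt(165)/9075

With E = 16*u^2 + 1, F = 32*u*v, G = 64*v^2 + 1, L = 4/sqrt(16*u^2 + 64*v^2 + 1), M = 0, N = 8/sqrt(16*u^2 + 64*v^2 + 1), assemble
  H = (EN − 2FM + GL) / (2(EG − F²)) = 2*(32*u^2 + 64*v^2 + 3)/(16*u^2 + 64*v^2 + 1)^(3/2).
At (u, v) = (-5/2, -1): H = 178*sqrt(165)/9075.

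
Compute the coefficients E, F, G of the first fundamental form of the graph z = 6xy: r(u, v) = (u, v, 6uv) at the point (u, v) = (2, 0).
E = 1;  F = 0;  G = 145

Partials: r_u = (1, 0, 6*v), r_v = (0, 1, 6*u). As functions of (u, v):
  E = r_u · r_u = 36*v^2 + 1,
  F = r_u · r_v = 36*u*v,
  G = r_v · r_v = 36*u^2 + 1.
Evaluating at (u, v) = (2, 0): E = 1, F = 0, G = 145.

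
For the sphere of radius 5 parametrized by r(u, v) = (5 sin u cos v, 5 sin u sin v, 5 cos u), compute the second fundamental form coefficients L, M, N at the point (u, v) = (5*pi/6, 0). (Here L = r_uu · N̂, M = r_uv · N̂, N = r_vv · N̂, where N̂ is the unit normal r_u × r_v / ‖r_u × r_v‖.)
L = -5;  M = 0;  N = -5/4

Compute the unit normal N̂(u, v) = (sin(u)^2*cos(v)/Abs(sin(u)), sin(u)^2*sin(v)/Abs(sin(u)), sin(2*u)/(2*Abs(sin(u)))), and the second partials r_uu, r_uv, r_vv. Take dot products:
  L(u, v) = r_uu · N̂ = -5*sin(u)/Abs(sin(u)),
  M(u, v) = r_uv · N̂ = 0,
  N(u, v) = r_vv · N̂ = -5*sin(u)^3/Abs(sin(u)).
Evaluating at (u, v) = (5*pi/6, 0):
  L = -5, M = 0, N = -5/4.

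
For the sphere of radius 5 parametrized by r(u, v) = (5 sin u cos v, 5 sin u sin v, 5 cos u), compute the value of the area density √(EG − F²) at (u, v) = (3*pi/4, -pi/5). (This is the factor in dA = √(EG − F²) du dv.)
√(EG − F²)|_{(3*pi/4, -pi/5)} = 25*sqrt(2)/2

E = 25, F = 0, G = 25*sin(u)^2, so EG − F² = 625*sin(u)^2. Taking the positive square root: √(EG − F²) = 25*Abs(sin(u)). At (u, v) = (3*pi/4, -pi/5): 25*sqrt(2)/2.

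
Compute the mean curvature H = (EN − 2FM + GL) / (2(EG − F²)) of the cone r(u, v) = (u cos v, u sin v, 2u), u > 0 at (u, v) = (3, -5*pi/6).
H = sqrt(5)/15

With E = 5, F = 0, G = u^2, L = 0, M = 0, N = 2*sqrt(5)*u^2/(5*Abs(u)), assemble
  H = (EN − 2FM + GL) / (2(EG − F²)) = sqrt(5)/(5*Abs(u)).
At (u, v) = (3, -5*pi/6): H = sqrt(5)/15.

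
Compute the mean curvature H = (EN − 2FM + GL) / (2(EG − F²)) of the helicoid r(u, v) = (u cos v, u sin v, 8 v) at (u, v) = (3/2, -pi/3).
H = 0

With E = 1, F = 0, G = u^2 + 64, L = 0, M = -8/sqrt(u^2 + 64), N = 0, assemble
  H = (EN − 2FM + GL) / (2(EG − F²)) = 0.
At (u, v) = (3/2, -pi/3): H = 0.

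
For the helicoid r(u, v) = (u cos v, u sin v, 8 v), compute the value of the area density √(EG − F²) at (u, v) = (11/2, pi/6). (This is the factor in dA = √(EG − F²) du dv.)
√(EG − F²)|_{(11/2, pi/6)} = sqrt(377)/2

E = 1, F = 0, G = u^2 + 64, so EG − F² = u^2 + 64. Taking the positive square root: √(EG − F²) = sqrt(u^2 + 64). At (u, v) = (11/2, pi/6): sqrt(377)/2.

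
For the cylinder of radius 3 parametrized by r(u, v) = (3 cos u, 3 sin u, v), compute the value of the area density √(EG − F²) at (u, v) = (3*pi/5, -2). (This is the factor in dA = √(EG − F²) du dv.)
√(EG − F²)|_{(3*pi/5, -2)} = 3

E = 9, F = 0, G = 1, so EG − F² = 9. Taking the positive square root: √(EG − F²) = 3. At (u, v) = (3*pi/5, -2): 3.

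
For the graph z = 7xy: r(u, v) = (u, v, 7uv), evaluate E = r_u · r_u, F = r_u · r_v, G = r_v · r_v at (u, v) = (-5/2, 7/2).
E = 2405/4;  F = -1715/4;  G = 1229/4

Partials: r_u = (1, 0, 7*v), r_v = (0, 1, 7*u). As functions of (u, v):
  E = r_u · r_u = 49*v^2 + 1,
  F = r_u · r_v = 49*u*v,
  G = r_v · r_v = 49*u^2 + 1.
Evaluating at (u, v) = (-5/2, 7/2): E = 2405/4, F = -1715/4, G = 1229/4.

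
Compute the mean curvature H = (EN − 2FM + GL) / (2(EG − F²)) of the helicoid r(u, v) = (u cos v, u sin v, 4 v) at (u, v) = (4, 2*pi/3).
H = 0

With E = 1, F = 0, G = u^2 + 16, L = 0, M = -4/sqrt(u^2 + 16), N = 0, assemble
  H = (EN − 2FM + GL) / (2(EG − F²)) = 0.
At (u, v) = (4, 2*pi/3): H = 0.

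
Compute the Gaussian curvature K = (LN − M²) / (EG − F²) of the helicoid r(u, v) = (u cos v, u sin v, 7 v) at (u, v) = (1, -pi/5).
K = -49/2500

Coefficients of the first fundamental form: E = 1, F = 0, G = u^2 + 49.
Coefficients of the second fundamental form: L = 0, M = -7/sqrt(u^2 + 49), N = 0.
Assemble K = (LN − M²)/(EG − F²) = -49/(u^2 + 49)^2. At (u, v) = (1, -pi/5): K = -49/2500.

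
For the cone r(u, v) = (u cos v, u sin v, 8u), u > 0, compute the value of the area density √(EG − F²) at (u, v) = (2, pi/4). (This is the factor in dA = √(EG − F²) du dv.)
√(EG − F²)|_{(2, pi/4)} = 2*sqrt(65)

E = 65, F = 0, G = u^2, so EG − F² = 65*u^2. Taking the positive square root: √(EG − F²) = sqrt(65)*Abs(u). At (u, v) = (2, pi/4): 2*sqrt(65).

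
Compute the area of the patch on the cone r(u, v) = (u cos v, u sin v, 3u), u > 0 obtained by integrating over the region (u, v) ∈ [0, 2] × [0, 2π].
Area = 4*sqrt(10)*pi

Area = ∫∫ √(EG − F²) du dv with √(EG − F²) = sqrt(10)*Abs(u). Integrating over [0, 2] × [0, 2π] gives 4*sqrt(10)*pi.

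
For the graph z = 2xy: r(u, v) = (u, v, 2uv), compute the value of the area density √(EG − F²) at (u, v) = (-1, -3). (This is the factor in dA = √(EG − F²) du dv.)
√(EG − F²)|_{(-1, -3)} = sqrt(41)

E = 4*v^2 + 1, F = 4*u*v, G = 4*u^2 + 1, so EG − F² = 4*u^2 + 4*v^2 + 1. Taking the positive square root: √(EG − F²) = sqrt(4*u^2 + 4*v^2 + 1). At (u, v) = (-1, -3): sqrt(41).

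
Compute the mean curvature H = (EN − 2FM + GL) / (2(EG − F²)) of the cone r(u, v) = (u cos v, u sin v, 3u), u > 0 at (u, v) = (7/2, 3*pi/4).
H = 3*sqrt(10)/70

With E = 10, F = 0, G = u^2, L = 0, M = 0, N = 3*sqrt(10)*u^2/(10*Abs(u)), assemble
  H = (EN − 2FM + GL) / (2(EG − F²)) = 3*sqrt(10)/(20*Abs(u)).
At (u, v) = (7/2, 3*pi/4): H = 3*sqrt(10)/70.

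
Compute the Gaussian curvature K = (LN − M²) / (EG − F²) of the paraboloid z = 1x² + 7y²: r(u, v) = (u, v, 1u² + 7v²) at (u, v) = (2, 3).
K = 28/3171961

Coefficients of the first fundamental form: E = 4*u^2 + 1, F = 28*u*v, G = 196*v^2 + 1.
Coefficients of the second fundamental form: L = 2/sqrt(4*u^2 + 196*v^2 + 1), M = 0, N = 14/sqrt(4*u^2 + 196*v^2 + 1).
Assemble K = (LN − M²)/(EG − F²) = 28/(16*u^4 + 1568*u^2*v^2 + 8*u^2 + 38416*v^4 + 392*v^2 + 1). At (u, v) = (2, 3): K = 28/3171961.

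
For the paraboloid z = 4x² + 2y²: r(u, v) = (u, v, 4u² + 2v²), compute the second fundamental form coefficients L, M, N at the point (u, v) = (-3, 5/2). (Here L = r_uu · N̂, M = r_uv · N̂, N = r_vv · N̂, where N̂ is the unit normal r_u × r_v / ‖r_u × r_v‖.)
L = 8*sqrt(677)/677;  M = 0;  N = 4*sqrt(677)/677

Compute the unit normal N̂(u, v) = (-8*u/sqrt(64*u^2 + 16*v^2 + 1), -4*v/sqrt(64*u^2 + 16*v^2 + 1), 1/sqrt(64*u^2 + 16*v^2 + 1)), and the second partials r_uu, r_uv, r_vv. Take dot products:
  L(u, v) = r_uu · N̂ = 8/sqrt(64*u^2 + 16*v^2 + 1),
  M(u, v) = r_uv · N̂ = 0,
  N(u, v) = r_vv · N̂ = 4/sqrt(64*u^2 + 16*v^2 + 1).
Evaluating at (u, v) = (-3, 5/2):
  L = 8*sqrt(677)/677, M = 0, N = 4*sqrt(677)/677.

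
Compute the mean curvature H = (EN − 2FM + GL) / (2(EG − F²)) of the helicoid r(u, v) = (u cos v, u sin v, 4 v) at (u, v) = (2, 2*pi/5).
H = 0

With E = 1, F = 0, G = u^2 + 16, L = 0, M = -4/sqrt(u^2 + 16), N = 0, assemble
  H = (EN − 2FM + GL) / (2(EG − F²)) = 0.
At (u, v) = (2, 2*pi/5): H = 0.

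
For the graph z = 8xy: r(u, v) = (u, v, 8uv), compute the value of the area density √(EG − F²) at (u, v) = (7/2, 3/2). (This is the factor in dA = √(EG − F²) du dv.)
√(EG − F²)|_{(7/2, 3/2)} = sqrt(929)

E = 64*v^2 + 1, F = 64*u*v, G = 64*u^2 + 1, so EG − F² = 64*u^2 + 64*v^2 + 1. Taking the positive square root: √(EG − F²) = sqrt(64*u^2 + 64*v^2 + 1). At (u, v) = (7/2, 3/2): sqrt(929).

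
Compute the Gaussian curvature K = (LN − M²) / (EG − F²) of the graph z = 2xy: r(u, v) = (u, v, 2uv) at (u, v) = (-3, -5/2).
K = -1/961

Coefficients of the first fundamental form: E = 4*v^2 + 1, F = 4*u*v, G = 4*u^2 + 1.
Coefficients of the second fundamental form: L = 0, M = 2/sqrt(4*u^2 + 4*v^2 + 1), N = 0.
Assemble K = (LN − M²)/(EG − F²) = -4/(16*u^4 + 32*u^2*v^2 + 8*u^2 + 16*v^4 + 8*v^2 + 1). At (u, v) = (-3, -5/2): K = -1/961.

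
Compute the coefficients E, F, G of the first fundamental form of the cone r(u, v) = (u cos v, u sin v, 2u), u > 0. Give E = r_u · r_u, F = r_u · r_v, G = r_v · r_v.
E = 5;  F = 0;  G = u^2

Compute partials: r_u = (cos(v), sin(v), 2), r_v = (-u*sin(v), u*cos(v), 0). Then
  E = r_u · r_u = 5,
  F = r_u · r_v = 0,
  G = r_v · r_v = u^2.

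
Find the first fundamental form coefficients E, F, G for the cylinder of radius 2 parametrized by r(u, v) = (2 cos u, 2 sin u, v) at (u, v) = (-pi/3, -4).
E = 4;  F = 0;  G = 1

Partials: r_u = (-2*sin(u), 2*cos(u), 0), r_v = (0, 0, 1). As functions of (u, v):
  E = r_u · r_u = 4,
  F = r_u · r_v = 0,
  G = r_v · r_v = 1.
Evaluating at (u, v) = (-pi/3, -4): E = 4, F = 0, G = 1.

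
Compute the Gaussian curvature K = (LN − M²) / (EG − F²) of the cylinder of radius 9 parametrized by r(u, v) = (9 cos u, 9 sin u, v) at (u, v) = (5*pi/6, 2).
K = 0

Coefficients of the first fundamental form: E = 81, F = 0, G = 1.
Coefficients of the second fundamental form: L = -9, M = 0, N = 0.
Assemble K = (LN − M²)/(EG − F²) = 0. At (u, v) = (5*pi/6, 2): K = 0.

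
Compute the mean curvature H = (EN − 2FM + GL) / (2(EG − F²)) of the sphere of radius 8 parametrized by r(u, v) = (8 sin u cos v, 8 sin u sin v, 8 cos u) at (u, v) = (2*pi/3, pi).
H = -1/8

With E = 64, F = 0, G = 64*sin(u)^2, L = -8*sin(u)/Abs(sin(u)), M = 0, N = -8*sin(u)^3/Abs(sin(u)), assemble
  H = (EN − 2FM + GL) / (2(EG − F²)) = -sin(u)/(8*Abs(sin(u))).
At (u, v) = (2*pi/3, pi): H = -1/8.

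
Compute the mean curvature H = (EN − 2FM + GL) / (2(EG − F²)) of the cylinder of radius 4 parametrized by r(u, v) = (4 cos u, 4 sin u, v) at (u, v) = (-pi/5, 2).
H = -1/8

With E = 16, F = 0, G = 1, L = -4, M = 0, N = 0, assemble
  H = (EN − 2FM + GL) / (2(EG − F²)) = -1/8.
At (u, v) = (-pi/5, 2): H = -1/8.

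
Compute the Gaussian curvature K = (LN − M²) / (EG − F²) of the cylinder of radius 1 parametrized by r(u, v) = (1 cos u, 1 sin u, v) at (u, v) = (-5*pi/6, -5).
K = 0

Coefficients of the first fundamental form: E = 1, F = 0, G = 1.
Coefficients of the second fundamental form: L = -1, M = 0, N = 0.
Assemble K = (LN − M²)/(EG − F²) = 0. At (u, v) = (-5*pi/6, -5): K = 0.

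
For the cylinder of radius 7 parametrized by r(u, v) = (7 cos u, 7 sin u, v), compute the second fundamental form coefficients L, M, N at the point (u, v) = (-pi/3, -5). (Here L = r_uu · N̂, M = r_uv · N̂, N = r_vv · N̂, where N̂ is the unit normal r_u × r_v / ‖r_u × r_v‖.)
L = -7;  M = 0;  N = 0

Compute the unit normal N̂(u, v) = (cos(u), sin(u), 0), and the second partials r_uu, r_uv, r_vv. Take dot products:
  L(u, v) = r_uu · N̂ = -7,
  M(u, v) = r_uv · N̂ = 0,
  N(u, v) = r_vv · N̂ = 0.
Evaluating at (u, v) = (-pi/3, -5):
  L = -7, M = 0, N = 0.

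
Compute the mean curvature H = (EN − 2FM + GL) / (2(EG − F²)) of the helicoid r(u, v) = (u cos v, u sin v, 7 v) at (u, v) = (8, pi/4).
H = 0

With E = 1, F = 0, G = u^2 + 49, L = 0, M = -7/sqrt(u^2 + 49), N = 0, assemble
  H = (EN − 2FM + GL) / (2(EG − F²)) = 0.
At (u, v) = (8, pi/4): H = 0.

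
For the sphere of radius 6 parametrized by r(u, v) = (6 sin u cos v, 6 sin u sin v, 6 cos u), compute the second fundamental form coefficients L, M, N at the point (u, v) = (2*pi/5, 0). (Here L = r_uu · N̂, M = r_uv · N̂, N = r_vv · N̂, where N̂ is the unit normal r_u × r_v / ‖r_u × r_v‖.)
L = -6;  M = 0;  N = -15/4 - 3*sqrt(5)/4

Compute the unit normal N̂(u, v) = (sin(u)^2*cos(v)/Abs(sin(u)), sin(u)^2*sin(v)/Abs(sin(u)), sin(2*u)/(2*Abs(sin(u)))), and the second partials r_uu, r_uv, r_vv. Take dot products:
  L(u, v) = r_uu · N̂ = -6*sin(u)/Abs(sin(u)),
  M(u, v) = r_uv · N̂ = 0,
  N(u, v) = r_vv · N̂ = -6*sin(u)^3/Abs(sin(u)).
Evaluating at (u, v) = (2*pi/5, 0):
  L = -6, M = 0, N = -15/4 - 3*sqrt(5)/4.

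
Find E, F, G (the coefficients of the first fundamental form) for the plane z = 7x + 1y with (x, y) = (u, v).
E = 50;  F = 7;  G = 2

Compute partials: r_u = (1, 0, 7), r_v = (0, 1, 1). Then
  E = r_u · r_u = 50,
  F = r_u · r_v = 7,
  G = r_v · r_v = 2.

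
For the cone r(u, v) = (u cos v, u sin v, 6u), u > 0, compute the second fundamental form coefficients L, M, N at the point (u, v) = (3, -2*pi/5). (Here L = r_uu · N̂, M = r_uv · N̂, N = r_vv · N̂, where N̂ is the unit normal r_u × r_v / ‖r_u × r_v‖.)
L = 0;  M = 0;  N = 18*sqrt(37)/37

Compute the unit normal N̂(u, v) = (-6*sqrt(37)*u*cos(v)/(37*Abs(u)), -6*sqrt(37)*u*sin(v)/(37*Abs(u)), sqrt(37)*u/(37*Abs(u))), and the second partials r_uu, r_uv, r_vv. Take dot products:
  L(u, v) = r_uu · N̂ = 0,
  M(u, v) = r_uv · N̂ = 0,
  N(u, v) = r_vv · N̂ = 6*sqrt(37)*u^2/(37*Abs(u)).
Evaluating at (u, v) = (3, -2*pi/5):
  L = 0, M = 0, N = 18*sqrt(37)/37.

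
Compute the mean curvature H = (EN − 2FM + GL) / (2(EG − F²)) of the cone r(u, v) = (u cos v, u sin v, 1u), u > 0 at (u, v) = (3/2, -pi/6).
H = sqrt(2)/6

With E = 2, F = 0, G = u^2, L = 0, M = 0, N = sqrt(2)*u^2/(2*Abs(u)), assemble
  H = (EN − 2FM + GL) / (2(EG − F²)) = sqrt(2)/(4*Abs(u)).
At (u, v) = (3/2, -pi/6): H = sqrt(2)/6.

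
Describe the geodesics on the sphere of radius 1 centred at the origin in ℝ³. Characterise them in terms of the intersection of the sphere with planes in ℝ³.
Geodesics on the sphere of radius 1 are great circles — circles of radius 1 obtained as the intersection of the sphere with planes through the origin (the centre of the sphere).

A curve α(t) of nonzero constant speed on the sphere of radius 1 is a geodesic iff its acceleration α̈ is everywhere normal to the surface, i.e. parallel to the radial vector α(t). Then d/dt(α × α̇) = α̇ × α̇ + α × α̈ = 0, so α × α̇ is a constant vector n ≠ 0 and α(t) · n = 0 for all t: α lies in the plane through the origin with normal n. The intersection of that plane with the sphere is a circle of radius 1 (a great circle). Conversely, a great circle traversed at constant speed has centripetal acceleration pointing at the origin, hence normal to the sphere, so every great circle is a geodesic.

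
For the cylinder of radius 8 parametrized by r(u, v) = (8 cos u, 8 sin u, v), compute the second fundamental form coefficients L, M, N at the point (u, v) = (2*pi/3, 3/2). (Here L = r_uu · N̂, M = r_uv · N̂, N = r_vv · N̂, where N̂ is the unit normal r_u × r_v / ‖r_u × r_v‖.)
L = -8;  M = 0;  N = 0

Compute the unit normal N̂(u, v) = (cos(u), sin(u), 0), and the second partials r_uu, r_uv, r_vv. Take dot products:
  L(u, v) = r_uu · N̂ = -8,
  M(u, v) = r_uv · N̂ = 0,
  N(u, v) = r_vv · N̂ = 0.
Evaluating at (u, v) = (2*pi/3, 3/2):
  L = -8, M = 0, N = 0.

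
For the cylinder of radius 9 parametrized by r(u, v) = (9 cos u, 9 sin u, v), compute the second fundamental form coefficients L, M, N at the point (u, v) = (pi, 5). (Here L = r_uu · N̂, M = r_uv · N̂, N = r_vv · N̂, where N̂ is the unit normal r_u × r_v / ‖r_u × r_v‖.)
L = -9;  M = 0;  N = 0

Compute the unit normal N̂(u, v) = (cos(u), sin(u), 0), and the second partials r_uu, r_uv, r_vv. Take dot products:
  L(u, v) = r_uu · N̂ = -9,
  M(u, v) = r_uv · N̂ = 0,
  N(u, v) = r_vv · N̂ = 0.
Evaluating at (u, v) = (pi, 5):
  L = -9, M = 0, N = 0.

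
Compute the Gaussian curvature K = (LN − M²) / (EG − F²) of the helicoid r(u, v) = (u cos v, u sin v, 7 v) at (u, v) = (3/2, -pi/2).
K = -784/42025

Coefficients of the first fundamental form: E = 1, F = 0, G = u^2 + 49.
Coefficients of the second fundamental form: L = 0, M = -7/sqrt(u^2 + 49), N = 0.
Assemble K = (LN − M²)/(EG − F²) = -49/(u^2 + 49)^2. At (u, v) = (3/2, -pi/2): K = -784/42025.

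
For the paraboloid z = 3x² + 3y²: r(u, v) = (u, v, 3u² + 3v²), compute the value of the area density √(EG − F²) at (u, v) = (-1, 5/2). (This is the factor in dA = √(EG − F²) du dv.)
√(EG − F²)|_{(-1, 5/2)} = sqrt(262)

E = 36*u^2 + 1, F = 36*u*v, G = 36*v^2 + 1, so EG − F² = 36*u^2 + 36*v^2 + 1. Taking the positive square root: √(EG − F²) = sqrt(36*u^2 + 36*v^2 + 1). At (u, v) = (-1, 5/2): sqrt(262).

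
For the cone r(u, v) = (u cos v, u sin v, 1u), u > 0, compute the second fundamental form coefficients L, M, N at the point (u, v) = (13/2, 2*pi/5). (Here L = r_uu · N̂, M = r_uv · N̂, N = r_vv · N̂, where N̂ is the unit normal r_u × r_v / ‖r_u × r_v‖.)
L = 0;  M = 0;  N = 13*sqrt(2)/4

Compute the unit normal N̂(u, v) = (-sqrt(2)*u*cos(v)/(2*Abs(u)), -sqrt(2)*u*sin(v)/(2*Abs(u)), sqrt(2)*u/(2*Abs(u))), and the second partials r_uu, r_uv, r_vv. Take dot products:
  L(u, v) = r_uu · N̂ = 0,
  M(u, v) = r_uv · N̂ = 0,
  N(u, v) = r_vv · N̂ = sqrt(2)*u^2/(2*Abs(u)).
Evaluating at (u, v) = (13/2, 2*pi/5):
  L = 0, M = 0, N = 13*sqrt(2)/4.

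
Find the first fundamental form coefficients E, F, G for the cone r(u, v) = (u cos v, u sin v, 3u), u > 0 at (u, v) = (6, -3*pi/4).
E = 10;  F = 0;  G = 36

Partials: r_u = (cos(v), sin(v), 3), r_v = (-u*sin(v), u*cos(v), 0). As functions of (u, v):
  E = r_u · r_u = 10,
  F = r_u · r_v = 0,
  G = r_v · r_v = u^2.
Evaluating at (u, v) = (6, -3*pi/4): E = 10, F = 0, G = 36.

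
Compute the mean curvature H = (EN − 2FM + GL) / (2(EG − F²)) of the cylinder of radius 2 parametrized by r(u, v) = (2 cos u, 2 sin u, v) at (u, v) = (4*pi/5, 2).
H = -1/4

With E = 4, F = 0, G = 1, L = -2, M = 0, N = 0, assemble
  H = (EN − 2FM + GL) / (2(EG − F²)) = -1/4.
At (u, v) = (4*pi/5, 2): H = -1/4.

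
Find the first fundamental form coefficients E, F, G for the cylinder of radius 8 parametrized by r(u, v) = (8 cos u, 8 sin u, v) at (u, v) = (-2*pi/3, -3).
E = 64;  F = 0;  G = 1

Partials: r_u = (-8*sin(u), 8*cos(u), 0), r_v = (0, 0, 1). As functions of (u, v):
  E = r_u · r_u = 64,
  F = r_u · r_v = 0,
  G = r_v · r_v = 1.
Evaluating at (u, v) = (-2*pi/3, -3): E = 64, F = 0, G = 1.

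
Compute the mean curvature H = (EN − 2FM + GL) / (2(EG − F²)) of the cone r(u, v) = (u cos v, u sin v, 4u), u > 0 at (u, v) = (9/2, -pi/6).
H = 4*sqrt(17)/153

With E = 17, F = 0, G = u^2, L = 0, M = 0, N = 4*sqrt(17)*u^2/(17*Abs(u)), assemble
  H = (EN − 2FM + GL) / (2(EG − F²)) = 2*sqrt(17)/(17*Abs(u)).
At (u, v) = (9/2, -pi/6): H = 4*sqrt(17)/153.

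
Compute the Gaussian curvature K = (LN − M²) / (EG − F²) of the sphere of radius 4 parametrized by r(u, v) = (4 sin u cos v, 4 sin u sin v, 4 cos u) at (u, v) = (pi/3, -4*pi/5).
K = 1/16

Coefficients of the first fundamental form: E = 16, F = 0, G = 16*sin(u)^2.
Coefficients of the second fundamental form: L = -4*sin(u)/Abs(sin(u)), M = 0, N = -4*sin(u)^3/Abs(sin(u)).
Assemble K = (LN − M²)/(EG − F²) = 1/16. At (u, v) = (pi/3, -4*pi/5): K = 1/16.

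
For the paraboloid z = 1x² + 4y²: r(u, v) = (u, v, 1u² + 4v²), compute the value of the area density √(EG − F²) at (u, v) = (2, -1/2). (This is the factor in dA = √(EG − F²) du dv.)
√(EG − F²)|_{(2, -1/2)} = sqrt(33)

E = 4*u^2 + 1, F = 16*u*v, G = 64*v^2 + 1, so EG − F² = 4*u^2 + 64*v^2 + 1. Taking the positive square root: √(EG − F²) = sqrt(4*u^2 + 64*v^2 + 1). At (u, v) = (2, -1/2): sqrt(33).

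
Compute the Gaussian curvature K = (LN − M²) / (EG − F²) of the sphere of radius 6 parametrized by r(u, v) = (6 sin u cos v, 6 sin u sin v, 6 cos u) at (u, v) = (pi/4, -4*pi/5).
K = 1/36

Coefficients of the first fundamental form: E = 36, F = 0, G = 36*sin(u)^2.
Coefficients of the second fundamental form: L = -6*sin(u)/Abs(sin(u)), M = 0, N = -6*sin(u)^3/Abs(sin(u)).
Assemble K = (LN − M²)/(EG − F²) = 1/36. At (u, v) = (pi/4, -4*pi/5): K = 1/36.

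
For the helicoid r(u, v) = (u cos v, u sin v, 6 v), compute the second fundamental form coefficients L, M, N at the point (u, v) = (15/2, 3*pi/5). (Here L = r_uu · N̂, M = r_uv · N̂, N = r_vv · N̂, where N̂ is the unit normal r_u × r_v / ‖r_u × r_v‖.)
L = 0;  M = -4*sqrt(41)/41;  N = 0

Compute the unit normal N̂(u, v) = (6*sin(v)/sqrt(u^2 + 36), -6*cos(v)/sqrt(u^2 + 36), u/sqrt(u^2 + 36)), and the second partials r_uu, r_uv, r_vv. Take dot products:
  L(u, v) = r_uu · N̂ = 0,
  M(u, v) = r_uv · N̂ = -6/sqrt(u^2 + 36),
  N(u, v) = r_vv · N̂ = 0.
Evaluating at (u, v) = (15/2, 3*pi/5):
  L = 0, M = -4*sqrt(41)/41, N = 0.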